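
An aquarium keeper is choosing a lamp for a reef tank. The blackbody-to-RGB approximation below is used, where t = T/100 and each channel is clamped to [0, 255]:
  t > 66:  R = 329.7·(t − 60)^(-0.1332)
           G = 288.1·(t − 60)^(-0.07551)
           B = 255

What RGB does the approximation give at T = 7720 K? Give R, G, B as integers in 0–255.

t = 7720/100 = 77.2; the t > 66 branch applies.
R = 329.7·(77.2 − 60)^(-0.1332) = 329.7·17.2^(-0.1332) = 329.7·0.68459 = 225.708.
G = 288.1·(77.2 − 60)^(-0.07551) = 288.1·17.2^(-0.07551) = 288.1·0.80669 = 232.407.
B = 255 by definition for t > 66.
Rounded: (226, 232, 255).

R=226, G=232, B=255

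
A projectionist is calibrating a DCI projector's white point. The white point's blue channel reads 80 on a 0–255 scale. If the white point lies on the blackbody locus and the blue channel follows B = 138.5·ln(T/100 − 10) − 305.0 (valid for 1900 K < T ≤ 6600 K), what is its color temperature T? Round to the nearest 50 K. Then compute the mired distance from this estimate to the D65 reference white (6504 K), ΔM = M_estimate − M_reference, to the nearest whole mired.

+231 mireds

ln(t − 10) = (80 + 305.0) / 138.5 = 2.7798.
t − 10 = e^2.7798 = 16.116, so t = 26.116.
T = 100·t = 2612 K → 2600 K to the nearest 50 K.
M_estimate = 10⁶/2600 = 384.62; M_reference = 10⁶/6504 = 153.75.
ΔM = 384.62 − 153.75 = 230.86 → +231 mireds.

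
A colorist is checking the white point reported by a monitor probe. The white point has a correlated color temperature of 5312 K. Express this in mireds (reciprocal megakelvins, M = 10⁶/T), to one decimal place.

188.3 mireds

M = 10⁶ / 5312 = 188.253 → 188.3 mireds.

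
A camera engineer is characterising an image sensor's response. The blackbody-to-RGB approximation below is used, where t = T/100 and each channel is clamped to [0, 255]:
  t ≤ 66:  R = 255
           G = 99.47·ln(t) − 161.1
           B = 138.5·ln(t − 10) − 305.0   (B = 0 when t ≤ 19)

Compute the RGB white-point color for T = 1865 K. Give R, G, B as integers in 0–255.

R=255, G=130, B=0

t = 1865/100 = 18.65; the t ≤ 66 branch applies.
R = 255 by definition for t ≤ 66.
G = 99.47·ln 18.65 − 161.1 = 99.47·2.9258 − 161.1 = 129.934.
t = 18.65 ≤ 19, so B = 0.
Rounded: (255, 130, 0).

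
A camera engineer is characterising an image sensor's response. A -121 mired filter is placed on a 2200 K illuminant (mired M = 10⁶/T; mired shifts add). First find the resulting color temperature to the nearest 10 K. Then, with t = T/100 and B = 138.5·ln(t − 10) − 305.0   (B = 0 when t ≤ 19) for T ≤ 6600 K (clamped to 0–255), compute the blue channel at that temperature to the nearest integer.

110

M_in = 10⁶/2200 = 454.55; M_out = 454.55 + (-121) = 333.55.
T_out = 10⁶/333.55 = 2998.1 K → 3000 K; t = 30.
B = 138.5·ln(30 − 10) − 305.0 = 138.5·ln 20 − 305.0 = 138.5·2.9957 − 305.0 = 109.909.
Rounded: 110.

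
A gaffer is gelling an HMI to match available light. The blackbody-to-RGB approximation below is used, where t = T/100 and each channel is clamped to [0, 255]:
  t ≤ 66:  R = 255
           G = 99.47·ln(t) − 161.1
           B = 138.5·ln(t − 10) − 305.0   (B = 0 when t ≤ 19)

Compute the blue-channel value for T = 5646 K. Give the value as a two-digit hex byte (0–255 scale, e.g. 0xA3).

t = 5646/100 = 56.46; the t ≤ 66 branch applies.
B = 138.5·ln(56.46 − 10) − 305.0 = 138.5·ln 46.46 − 305.0 = 138.5·3.8386 − 305.0 = 226.645.
Rounded: 227; in hex, 0xE3.

0xE3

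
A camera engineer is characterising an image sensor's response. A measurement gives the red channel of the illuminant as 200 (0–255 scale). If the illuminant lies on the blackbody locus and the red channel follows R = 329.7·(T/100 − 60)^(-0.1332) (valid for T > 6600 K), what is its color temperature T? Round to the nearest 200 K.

(t − 60)^(-0.1332) = 200/329.7 = 0.60661.
t − 60 = 0.60661^(1/-0.1332) = 0.60661^(-7.508) = 42.638, so t = 102.638.
T = 100·t = 10264 K → 10200 K to the nearest 200 K.

10200 K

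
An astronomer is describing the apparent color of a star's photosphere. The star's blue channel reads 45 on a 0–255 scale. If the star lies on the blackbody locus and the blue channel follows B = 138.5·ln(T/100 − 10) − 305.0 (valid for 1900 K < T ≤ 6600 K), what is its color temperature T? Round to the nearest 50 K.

ln(t − 10) = (45 + 305.0) / 138.5 = 2.5271.
t − 10 = e^2.5271 = 12.517, so t = 22.517.
T = 100·t = 2252 K → 2250 K to the nearest 50 K.

2250 K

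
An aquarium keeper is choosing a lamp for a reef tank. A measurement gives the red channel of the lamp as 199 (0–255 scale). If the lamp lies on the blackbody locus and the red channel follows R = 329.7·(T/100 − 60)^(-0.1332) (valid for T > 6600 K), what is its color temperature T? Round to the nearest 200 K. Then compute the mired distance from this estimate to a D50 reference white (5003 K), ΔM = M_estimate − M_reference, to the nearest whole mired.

(t − 60)^(-0.1332) = 199/329.7 = 0.60358.
t − 60 = 0.60358^(1/-0.1332) = 0.60358^(-7.508) = 44.273, so t = 104.273.
T = 100·t = 10427 K → 10400 K to the nearest 200 K.
M_estimate = 10⁶/10400 = 96.15; M_reference = 10⁶/5003 = 199.88.
ΔM = 96.15 − 199.88 = -103.73 → -104 mireds.

-104 mireds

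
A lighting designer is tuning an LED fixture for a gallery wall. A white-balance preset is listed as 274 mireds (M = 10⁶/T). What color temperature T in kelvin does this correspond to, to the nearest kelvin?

3650 K

T = 10⁶ / 274 = 3649.64 K → 3650 K.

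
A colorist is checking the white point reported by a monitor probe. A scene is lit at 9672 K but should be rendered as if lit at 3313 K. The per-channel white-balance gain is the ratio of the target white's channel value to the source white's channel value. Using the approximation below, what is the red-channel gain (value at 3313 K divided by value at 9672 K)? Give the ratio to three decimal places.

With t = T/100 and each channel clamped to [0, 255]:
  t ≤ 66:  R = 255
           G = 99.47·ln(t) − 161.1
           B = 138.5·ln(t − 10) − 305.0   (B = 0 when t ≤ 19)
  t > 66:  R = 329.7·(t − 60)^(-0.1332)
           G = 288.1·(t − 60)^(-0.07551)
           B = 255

1.250

At 9672 K (t = 96.72):
  R = 329.7·(96.72 − 60)^(-0.1332) = 329.7·36.72^(-0.1332) = 329.7·0.61881 = 204.021.
At 3313 K (t = 33.13):
  R = 255 by definition for t ≤ 66.
Gain = 255.000 / 204.021 = 1.2499 → 1.250.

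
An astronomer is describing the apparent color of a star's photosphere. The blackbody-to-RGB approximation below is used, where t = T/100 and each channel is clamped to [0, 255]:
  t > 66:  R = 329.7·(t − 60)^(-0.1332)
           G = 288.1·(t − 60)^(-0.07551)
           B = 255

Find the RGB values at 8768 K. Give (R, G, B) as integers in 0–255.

t = 8768/100 = 87.68; the t > 66 branch applies.
R = 329.7·(87.68 − 60)^(-0.1332) = 329.7·27.68^(-0.1332) = 329.7·0.64254 = 211.847.
G = 288.1·(87.68 − 60)^(-0.07551) = 288.1·27.68^(-0.07551) = 288.1·0.77822 = 224.205.
B = 255 by definition for t > 66.
Rounded: (212, 224, 255).

(212, 224, 255)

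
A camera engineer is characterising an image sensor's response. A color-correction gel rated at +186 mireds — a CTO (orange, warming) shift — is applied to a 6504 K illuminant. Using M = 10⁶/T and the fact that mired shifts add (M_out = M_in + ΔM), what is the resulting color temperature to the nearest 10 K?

M_in = 10⁶/6504 = 153.75 mireds.
M_out = 153.75 + (+186) = 339.75 mireds.
T_out = 10⁶/339.75 = 2943.3 K → 2940 K.

2940 K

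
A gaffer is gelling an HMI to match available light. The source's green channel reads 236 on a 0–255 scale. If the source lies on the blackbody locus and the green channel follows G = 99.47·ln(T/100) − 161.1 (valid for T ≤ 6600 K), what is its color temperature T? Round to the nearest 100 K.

5400 K

ln t = (236 + 161.1) / 99.47 = 3.9922.
t = e^3.9922 = 54.172.
T = 100·t = 5417 K → 5400 K to the nearest 100 K.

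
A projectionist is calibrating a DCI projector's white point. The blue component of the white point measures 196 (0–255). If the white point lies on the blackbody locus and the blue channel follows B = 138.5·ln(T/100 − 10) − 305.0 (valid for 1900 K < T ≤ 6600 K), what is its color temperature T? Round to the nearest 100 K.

4700 K

ln(t − 10) = (196 + 305.0) / 138.5 = 3.6173.
t − 10 = e^3.6173 = 37.238, so t = 47.238.
T = 100·t = 4724 K → 4700 K to the nearest 100 K.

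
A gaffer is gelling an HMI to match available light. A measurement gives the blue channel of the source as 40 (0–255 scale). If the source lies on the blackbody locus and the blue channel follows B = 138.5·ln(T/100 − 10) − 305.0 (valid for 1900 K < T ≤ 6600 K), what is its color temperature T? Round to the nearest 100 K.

2200 K

ln(t − 10) = (40 + 305.0) / 138.5 = 2.4910.
t − 10 = e^2.4910 = 12.073, so t = 22.073.
T = 100·t = 2207 K → 2200 K to the nearest 100 K.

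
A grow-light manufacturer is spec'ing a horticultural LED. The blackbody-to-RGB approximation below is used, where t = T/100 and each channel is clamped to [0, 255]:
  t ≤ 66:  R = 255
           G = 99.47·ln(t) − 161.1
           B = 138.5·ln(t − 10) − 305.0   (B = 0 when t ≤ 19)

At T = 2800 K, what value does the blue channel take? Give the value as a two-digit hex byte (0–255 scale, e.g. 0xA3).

t = 2800/100 = 28; the t ≤ 66 branch applies.
B = 138.5·ln(28 − 10) − 305.0 = 138.5·ln 18 − 305.0 = 138.5·2.8904 − 305.0 = 95.316.
Rounded: 95; in hex, 0x5F.

0x5F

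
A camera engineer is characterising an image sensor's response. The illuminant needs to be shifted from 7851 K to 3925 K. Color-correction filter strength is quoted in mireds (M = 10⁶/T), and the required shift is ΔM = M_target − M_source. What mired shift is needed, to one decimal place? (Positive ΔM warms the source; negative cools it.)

+127.4 mireds

M_source = 10⁶/7851 = 127.372; M_target = 10⁶/3925 = 254.777.
ΔM = 254.777 − 127.372 = 127.405 → +127.4 mireds, a warming shift.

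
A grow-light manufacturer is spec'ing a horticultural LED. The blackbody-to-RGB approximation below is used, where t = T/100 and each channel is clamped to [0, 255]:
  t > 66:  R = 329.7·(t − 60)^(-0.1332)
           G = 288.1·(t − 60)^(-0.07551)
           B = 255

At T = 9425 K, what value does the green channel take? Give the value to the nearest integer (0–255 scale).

221

t = 9425/100 = 94.25; the t > 66 branch applies.
G = 288.1·(94.25 − 60)^(-0.07551) = 288.1·34.25^(-0.07551) = 288.1·0.76580 = 220.628.
Rounded: 221.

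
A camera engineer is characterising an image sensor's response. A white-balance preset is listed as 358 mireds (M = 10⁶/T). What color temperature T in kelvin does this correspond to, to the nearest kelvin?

T = 10⁶ / 358 = 2793.30 K → 2793 K.

2793 K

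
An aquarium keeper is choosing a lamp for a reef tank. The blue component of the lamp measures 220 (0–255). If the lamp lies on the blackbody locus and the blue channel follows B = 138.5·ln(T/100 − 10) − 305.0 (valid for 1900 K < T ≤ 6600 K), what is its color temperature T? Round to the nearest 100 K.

ln(t − 10) = (220 + 305.0) / 138.5 = 3.7906.
t − 10 = e^3.7906 = 44.284, so t = 54.284.
T = 100·t = 5428 K → 5400 K to the nearest 100 K.

5400 K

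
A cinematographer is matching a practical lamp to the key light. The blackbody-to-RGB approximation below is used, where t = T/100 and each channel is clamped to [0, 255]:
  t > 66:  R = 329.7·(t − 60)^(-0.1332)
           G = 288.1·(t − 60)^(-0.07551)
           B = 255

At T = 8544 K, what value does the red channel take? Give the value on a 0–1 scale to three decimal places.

t = 8544/100 = 85.44; the t > 66 branch applies.
R = 329.7·(85.44 − 60)^(-0.1332) = 329.7·25.44^(-0.1332) = 329.7·0.64981 = 214.242.
On a 0–1 scale: 214.242/255 = 0.8402 → 0.840.

0.840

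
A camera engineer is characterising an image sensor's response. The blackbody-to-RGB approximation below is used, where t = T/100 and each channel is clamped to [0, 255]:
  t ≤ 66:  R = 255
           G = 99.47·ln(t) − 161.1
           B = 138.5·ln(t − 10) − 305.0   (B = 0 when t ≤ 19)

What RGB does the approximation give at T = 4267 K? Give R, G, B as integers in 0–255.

t = 4267/100 = 42.67; the t ≤ 66 branch applies.
R = 255 by definition for t ≤ 66.
G = 99.47·ln 42.67 − 161.1 = 99.47·3.7535 − 161.1 = 212.260.
B = 138.5·ln(42.67 − 10) − 305.0 = 138.5·ln 32.67 − 305.0 = 138.5·3.4865 − 305.0 = 177.874.
Rounded: (255, 212, 178).

R=255, G=212, B=178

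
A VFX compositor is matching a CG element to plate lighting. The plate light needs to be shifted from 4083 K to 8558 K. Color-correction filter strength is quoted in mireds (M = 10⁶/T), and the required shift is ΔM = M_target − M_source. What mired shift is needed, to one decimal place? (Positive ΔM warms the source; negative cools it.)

M_source = 10⁶/4083 = 244.918; M_target = 10⁶/8558 = 116.850.
ΔM = 116.850 − 244.918 = -128.068 → -128.1 mireds, a cooling shift.

-128.1 mireds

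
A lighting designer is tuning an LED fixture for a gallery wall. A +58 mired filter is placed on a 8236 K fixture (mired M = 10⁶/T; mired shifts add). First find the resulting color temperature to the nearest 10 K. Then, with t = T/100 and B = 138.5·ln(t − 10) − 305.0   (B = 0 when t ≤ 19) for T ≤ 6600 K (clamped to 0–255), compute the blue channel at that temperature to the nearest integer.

M_in = 10⁶/8236 = 121.42; M_out = 121.42 + (+58) = 179.42.
T_out = 10⁶/179.42 = 5573.6 K → 5570 K; t = 55.7.
B = 138.5·ln(55.7 − 10) − 305.0 = 138.5·ln 45.7 − 305.0 = 138.5·3.8221 − 305.0 = 224.361.
Rounded: 224.

224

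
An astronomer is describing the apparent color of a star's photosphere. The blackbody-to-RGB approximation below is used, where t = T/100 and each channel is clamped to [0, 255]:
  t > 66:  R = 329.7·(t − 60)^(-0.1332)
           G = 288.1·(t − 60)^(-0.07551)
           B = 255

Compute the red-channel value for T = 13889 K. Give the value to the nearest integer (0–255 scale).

184

t = 13889/100 = 138.89; the t > 66 branch applies.
R = 329.7·(138.89 − 60)^(-0.1332) = 329.7·78.89^(-0.1332) = 329.7·0.55888 = 184.262.
Rounded: 184.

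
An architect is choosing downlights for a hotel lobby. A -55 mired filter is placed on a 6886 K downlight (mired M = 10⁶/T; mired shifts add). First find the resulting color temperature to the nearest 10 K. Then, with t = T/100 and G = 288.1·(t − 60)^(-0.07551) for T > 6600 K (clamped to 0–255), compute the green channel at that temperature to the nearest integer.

214

M_in = 10⁶/6886 = 145.22; M_out = 145.22 + (-55) = 90.22.
T_out = 10⁶/90.22 = 11083.7 K → 11080 K; t = 110.8.
G = 288.1·(110.8 − 60)^(-0.07551) = 288.1·50.8^(-0.07551) = 288.1·0.74334 = 214.158.
Rounded: 214.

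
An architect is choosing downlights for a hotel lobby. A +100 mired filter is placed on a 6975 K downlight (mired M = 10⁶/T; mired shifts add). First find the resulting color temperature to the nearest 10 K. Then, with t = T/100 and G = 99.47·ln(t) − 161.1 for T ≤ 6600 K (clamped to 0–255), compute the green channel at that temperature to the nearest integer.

M_in = 10⁶/6975 = 143.37; M_out = 143.37 + (+100) = 243.37.
T_out = 10⁶/243.37 = 4109.0 K → 4110 K; t = 41.1.
G = 99.47·ln 41.1 − 161.1 = 99.47·3.7160 − 161.1 = 208.531.
Rounded: 209.

209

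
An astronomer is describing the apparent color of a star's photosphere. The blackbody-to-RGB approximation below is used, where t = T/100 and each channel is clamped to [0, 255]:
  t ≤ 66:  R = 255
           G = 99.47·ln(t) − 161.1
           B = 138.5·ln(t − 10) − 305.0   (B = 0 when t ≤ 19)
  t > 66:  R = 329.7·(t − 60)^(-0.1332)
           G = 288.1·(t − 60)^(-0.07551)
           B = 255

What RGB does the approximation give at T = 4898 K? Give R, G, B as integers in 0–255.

t = 4898/100 = 48.98; the t ≤ 66 branch applies.
R = 255 by definition for t ≤ 66.
G = 99.47·ln 48.98 − 161.1 = 99.47·3.8914 − 161.1 = 225.979.
B = 138.5·ln(48.98 − 10) − 305.0 = 138.5·ln 38.98 − 305.0 = 138.5·3.6630 − 305.0 = 202.332.
Rounded: (255, 226, 202).

R=255, G=226, B=202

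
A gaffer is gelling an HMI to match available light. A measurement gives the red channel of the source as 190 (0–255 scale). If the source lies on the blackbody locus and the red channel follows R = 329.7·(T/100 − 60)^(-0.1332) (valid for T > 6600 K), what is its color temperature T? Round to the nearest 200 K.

(t − 60)^(-0.1332) = 190/329.7 = 0.57628.
t − 60 = 0.57628^(1/-0.1332) = 0.57628^(-7.508) = 62.667, so t = 122.667.
T = 100·t = 12267 K → 12200 K to the nearest 200 K.

12200 K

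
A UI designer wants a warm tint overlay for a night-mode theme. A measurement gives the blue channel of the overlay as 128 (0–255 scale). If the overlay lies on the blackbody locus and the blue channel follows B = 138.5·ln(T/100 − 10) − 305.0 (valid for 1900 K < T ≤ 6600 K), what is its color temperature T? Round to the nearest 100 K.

ln(t − 10) = (128 + 305.0) / 138.5 = 3.1264.
t − 10 = e^3.1264 = 22.791, so t = 32.791.
T = 100·t = 3279 K → 3300 K to the nearest 100 K.

3300 K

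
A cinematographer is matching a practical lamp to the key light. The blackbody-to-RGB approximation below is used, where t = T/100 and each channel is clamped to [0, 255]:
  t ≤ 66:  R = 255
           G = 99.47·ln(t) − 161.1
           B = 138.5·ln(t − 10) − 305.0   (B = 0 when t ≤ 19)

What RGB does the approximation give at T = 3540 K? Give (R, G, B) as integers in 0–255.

(255, 194, 143)

t = 3540/100 = 35.4; the t ≤ 66 branch applies.
R = 255 by definition for t ≤ 66.
G = 99.47·ln 35.4 − 161.1 = 99.47·3.5667 − 161.1 = 193.681.
B = 138.5·ln(35.4 − 10) − 305.0 = 138.5·ln 25.4 − 305.0 = 138.5·3.2347 − 305.0 = 143.013.
Rounded: (255, 194, 143).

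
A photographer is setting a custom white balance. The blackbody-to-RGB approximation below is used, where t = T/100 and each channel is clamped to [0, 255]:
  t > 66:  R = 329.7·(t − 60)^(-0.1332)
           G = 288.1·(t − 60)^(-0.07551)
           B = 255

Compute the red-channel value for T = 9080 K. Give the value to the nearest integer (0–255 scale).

209

t = 9080/100 = 90.8; the t > 66 branch applies.
R = 329.7·(90.8 − 60)^(-0.1332) = 329.7·30.8^(-0.1332) = 329.7·0.63347 = 208.855.
Rounded: 209.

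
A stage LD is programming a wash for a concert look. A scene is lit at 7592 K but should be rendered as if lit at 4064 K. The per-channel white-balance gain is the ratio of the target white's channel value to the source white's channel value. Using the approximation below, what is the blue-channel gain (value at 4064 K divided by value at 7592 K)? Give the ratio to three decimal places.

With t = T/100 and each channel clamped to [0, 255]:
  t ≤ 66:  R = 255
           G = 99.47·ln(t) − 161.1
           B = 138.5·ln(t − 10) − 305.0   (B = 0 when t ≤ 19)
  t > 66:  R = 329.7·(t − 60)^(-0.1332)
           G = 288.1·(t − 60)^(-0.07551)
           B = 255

0.663

At 7592 K (t = 75.92):
  B = 255 by definition for t > 66.
At 4064 K (t = 40.64):
  B = 138.5·ln(40.64 − 10) − 305.0 = 138.5·ln 30.64 − 305.0 = 138.5·3.4223 − 305.0 = 168.989.
Gain = 168.989 / 255.000 = 0.6627 → 0.663.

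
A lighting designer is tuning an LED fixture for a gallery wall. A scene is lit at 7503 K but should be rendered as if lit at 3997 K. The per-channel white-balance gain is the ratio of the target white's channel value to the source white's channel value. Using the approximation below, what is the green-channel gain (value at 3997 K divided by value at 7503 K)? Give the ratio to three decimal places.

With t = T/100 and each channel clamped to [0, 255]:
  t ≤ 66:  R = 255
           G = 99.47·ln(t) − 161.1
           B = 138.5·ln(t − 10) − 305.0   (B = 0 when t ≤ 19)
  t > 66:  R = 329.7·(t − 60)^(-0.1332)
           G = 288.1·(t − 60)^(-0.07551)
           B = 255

0.876

At 7503 K (t = 75.03):
  G = 288.1·(75.03 − 60)^(-0.07551) = 288.1·15.03^(-0.07551) = 288.1·0.81494 = 234.785.
At 3997 K (t = 39.97):
  G = 99.47·ln 39.97 − 161.1 = 99.47·3.6881 − 161.1 = 205.758.
Gain = 205.758 / 234.785 = 0.8764 → 0.876.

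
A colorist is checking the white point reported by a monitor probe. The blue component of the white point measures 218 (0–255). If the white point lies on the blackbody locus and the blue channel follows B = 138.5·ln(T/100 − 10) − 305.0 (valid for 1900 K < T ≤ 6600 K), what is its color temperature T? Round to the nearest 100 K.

5400 K

ln(t − 10) = (218 + 305.0) / 138.5 = 3.7762.
t − 10 = e^3.7762 = 43.649, so t = 53.649.
T = 100·t = 5365 K → 5400 K to the nearest 100 K.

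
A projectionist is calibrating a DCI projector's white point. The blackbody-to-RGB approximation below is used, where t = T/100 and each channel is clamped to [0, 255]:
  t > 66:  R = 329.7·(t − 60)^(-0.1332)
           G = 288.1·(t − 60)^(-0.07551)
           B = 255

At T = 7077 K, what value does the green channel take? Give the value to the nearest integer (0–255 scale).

t = 7077/100 = 70.77; the t > 66 branch applies.
G = 288.1·(70.77 − 60)^(-0.07551) = 288.1·10.77^(-0.07551) = 288.1·0.83571 = 240.769.
Rounded: 241.

241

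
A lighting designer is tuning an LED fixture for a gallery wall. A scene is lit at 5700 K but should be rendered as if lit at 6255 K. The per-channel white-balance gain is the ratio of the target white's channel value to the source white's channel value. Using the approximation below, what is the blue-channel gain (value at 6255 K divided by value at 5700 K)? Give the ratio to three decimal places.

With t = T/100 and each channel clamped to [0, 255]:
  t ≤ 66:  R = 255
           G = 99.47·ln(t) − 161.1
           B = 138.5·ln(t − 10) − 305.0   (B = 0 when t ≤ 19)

At 5700 K (t = 57):
  B = 138.5·ln(57 − 10) − 305.0 = 138.5·ln 47 − 305.0 = 138.5·3.8501 − 305.0 = 228.245.
At 6255 K (t = 62.55):
  B = 138.5·ln(62.55 − 10) − 305.0 = 138.5·ln 52.55 − 305.0 = 138.5·3.9618 − 305.0 = 243.704.
Gain = 243.704 / 228.245 = 1.0677 → 1.068.

1.068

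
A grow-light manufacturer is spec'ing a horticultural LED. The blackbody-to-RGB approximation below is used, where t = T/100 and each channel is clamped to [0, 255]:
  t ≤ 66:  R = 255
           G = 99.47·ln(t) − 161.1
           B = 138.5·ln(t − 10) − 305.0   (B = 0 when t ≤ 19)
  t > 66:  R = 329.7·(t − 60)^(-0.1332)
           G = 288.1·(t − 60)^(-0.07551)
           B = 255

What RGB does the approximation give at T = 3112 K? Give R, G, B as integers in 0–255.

R=255, G=181, B=117

t = 3112/100 = 31.12; the t ≤ 66 branch applies.
R = 255 by definition for t ≤ 66.
G = 99.47·ln 31.12 − 161.1 = 99.47·3.4379 − 161.1 = 180.863.
B = 138.5·ln(31.12 − 10) − 305.0 = 138.5·ln 21.12 − 305.0 = 138.5·3.0502 − 305.0 = 117.456.
Rounded: (255, 181, 117).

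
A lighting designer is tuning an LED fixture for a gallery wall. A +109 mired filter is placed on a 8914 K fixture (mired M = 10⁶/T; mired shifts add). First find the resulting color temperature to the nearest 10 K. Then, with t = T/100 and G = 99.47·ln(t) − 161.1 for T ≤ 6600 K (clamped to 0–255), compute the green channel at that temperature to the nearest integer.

218

M_in = 10⁶/8914 = 112.18; M_out = 112.18 + (+109) = 221.18.
T_out = 10⁶/221.18 = 4521.1 K → 4520 K; t = 45.2.
G = 99.47·ln 45.2 − 161.1 = 99.47·3.8111 − 161.1 = 217.990.
Rounded: 218.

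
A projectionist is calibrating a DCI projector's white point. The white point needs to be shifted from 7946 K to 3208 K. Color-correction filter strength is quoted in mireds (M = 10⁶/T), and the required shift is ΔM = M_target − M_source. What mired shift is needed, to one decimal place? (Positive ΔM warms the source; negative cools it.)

+185.9 mireds

M_source = 10⁶/7946 = 125.849; M_target = 10⁶/3208 = 311.721.
ΔM = 311.721 − 125.849 = 185.871 → +185.9 mireds, a warming shift.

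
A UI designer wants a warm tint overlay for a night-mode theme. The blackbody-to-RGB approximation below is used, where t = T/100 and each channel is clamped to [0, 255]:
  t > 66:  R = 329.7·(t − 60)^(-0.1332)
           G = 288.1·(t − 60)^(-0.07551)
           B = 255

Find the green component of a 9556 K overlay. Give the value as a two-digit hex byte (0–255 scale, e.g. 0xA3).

t = 9556/100 = 95.56; the t > 66 branch applies.
G = 288.1·(95.56 − 60)^(-0.07551) = 288.1·35.56^(-0.07551) = 288.1·0.76364 = 220.004.
Rounded: 220; in hex, 0xDC.

0xDC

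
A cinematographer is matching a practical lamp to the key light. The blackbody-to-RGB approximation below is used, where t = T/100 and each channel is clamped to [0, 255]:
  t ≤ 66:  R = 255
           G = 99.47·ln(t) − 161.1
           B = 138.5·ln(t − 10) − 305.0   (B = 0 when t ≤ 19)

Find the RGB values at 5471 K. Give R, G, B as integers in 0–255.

R=255, G=237, B=221

t = 5471/100 = 54.71; the t ≤ 66 branch applies.
R = 255 by definition for t ≤ 66.
G = 99.47·ln 54.71 − 161.1 = 99.47·4.0020 − 161.1 = 236.984.
B = 138.5·ln(54.71 − 10) − 305.0 = 138.5·ln 44.71 − 305.0 = 138.5·3.8002 − 305.0 = 221.327.
Rounded: (255, 237, 221).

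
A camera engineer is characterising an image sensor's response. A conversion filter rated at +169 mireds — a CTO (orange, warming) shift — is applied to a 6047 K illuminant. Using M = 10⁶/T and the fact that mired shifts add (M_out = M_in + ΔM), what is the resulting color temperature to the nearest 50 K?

3000 K

M_in = 10⁶/6047 = 165.37 mireds.
M_out = 165.37 + (+169) = 334.37 mireds.
T_out = 10⁶/334.37 = 2990.7 K → 3000 K.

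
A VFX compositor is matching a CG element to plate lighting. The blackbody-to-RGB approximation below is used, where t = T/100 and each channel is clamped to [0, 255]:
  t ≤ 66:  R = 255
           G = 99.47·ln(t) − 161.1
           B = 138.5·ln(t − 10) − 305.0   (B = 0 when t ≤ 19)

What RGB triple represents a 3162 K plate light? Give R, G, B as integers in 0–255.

t = 3162/100 = 31.62; the t ≤ 66 branch applies.
R = 255 by definition for t ≤ 66.
G = 99.47·ln 31.62 − 161.1 = 99.47·3.4538 − 161.1 = 182.448.
B = 138.5·ln(31.62 − 10) − 305.0 = 138.5·ln 21.62 − 305.0 = 138.5·3.0736 − 305.0 = 120.696.
Rounded: (255, 182, 121).

R=255, G=182, B=121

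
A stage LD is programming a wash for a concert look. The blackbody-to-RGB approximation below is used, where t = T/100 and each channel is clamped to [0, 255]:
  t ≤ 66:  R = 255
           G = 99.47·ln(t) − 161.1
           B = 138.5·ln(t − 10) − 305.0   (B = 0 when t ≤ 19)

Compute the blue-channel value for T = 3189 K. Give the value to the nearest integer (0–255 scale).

122

t = 3189/100 = 31.89; the t ≤ 66 branch applies.
B = 138.5·ln(31.89 − 10) − 305.0 = 138.5·ln 21.89 − 305.0 = 138.5·3.0860 − 305.0 = 122.415.
Rounded: 122.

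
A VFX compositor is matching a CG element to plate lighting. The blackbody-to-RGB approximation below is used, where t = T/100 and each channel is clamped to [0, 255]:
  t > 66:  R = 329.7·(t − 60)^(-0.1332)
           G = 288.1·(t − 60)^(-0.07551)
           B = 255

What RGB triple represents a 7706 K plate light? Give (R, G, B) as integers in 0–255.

(226, 233, 255)

t = 7706/100 = 77.06; the t > 66 branch applies.
R = 329.7·(77.06 − 60)^(-0.1332) = 329.7·17.06^(-0.1332) = 329.7·0.68533 = 225.954.
G = 288.1·(77.06 − 60)^(-0.07551) = 288.1·17.06^(-0.07551) = 288.1·0.80719 = 232.550.
B = 255 by definition for t > 66.
Rounded: (226, 233, 255).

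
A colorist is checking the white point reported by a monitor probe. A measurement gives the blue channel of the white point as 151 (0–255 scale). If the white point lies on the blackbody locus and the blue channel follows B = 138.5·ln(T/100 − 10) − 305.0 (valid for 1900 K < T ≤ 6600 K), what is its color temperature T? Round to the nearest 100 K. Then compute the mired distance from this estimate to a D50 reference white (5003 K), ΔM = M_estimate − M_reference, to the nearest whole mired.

+70 mireds

ln(t − 10) = (151 + 305.0) / 138.5 = 3.2924.
t − 10 = e^3.2924 = 26.908, so t = 36.908.
T = 100·t = 3691 K → 3700 K to the nearest 100 K.
M_estimate = 10⁶/3700 = 270.27; M_reference = 10⁶/5003 = 199.88.
ΔM = 270.27 − 199.88 = 70.39 → +70 mireds.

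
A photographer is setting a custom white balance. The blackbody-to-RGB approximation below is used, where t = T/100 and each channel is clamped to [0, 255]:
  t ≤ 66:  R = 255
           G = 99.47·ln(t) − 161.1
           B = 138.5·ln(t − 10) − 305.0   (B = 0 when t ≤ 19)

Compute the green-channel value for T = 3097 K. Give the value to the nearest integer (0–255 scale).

t = 3097/100 = 30.97; the t ≤ 66 branch applies.
G = 99.47·ln 30.97 − 161.1 = 99.47·3.4330 − 161.1 = 180.382.
Rounded: 180.

180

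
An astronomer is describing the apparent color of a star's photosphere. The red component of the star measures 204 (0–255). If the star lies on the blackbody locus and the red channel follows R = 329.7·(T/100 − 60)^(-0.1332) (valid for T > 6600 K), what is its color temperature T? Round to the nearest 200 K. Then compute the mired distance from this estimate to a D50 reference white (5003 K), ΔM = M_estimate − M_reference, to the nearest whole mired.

-96 mireds

(t − 60)^(-0.1332) = 204/329.7 = 0.61874.
t − 60 = 0.61874^(1/-0.1332) = 0.61874^(-7.508) = 36.748, so t = 96.748.
T = 100·t = 9675 K → 9600 K to the nearest 200 K.
M_estimate = 10⁶/9600 = 104.17; M_reference = 10⁶/5003 = 199.88.
ΔM = 104.17 − 199.88 = -95.71 → -96 mireds.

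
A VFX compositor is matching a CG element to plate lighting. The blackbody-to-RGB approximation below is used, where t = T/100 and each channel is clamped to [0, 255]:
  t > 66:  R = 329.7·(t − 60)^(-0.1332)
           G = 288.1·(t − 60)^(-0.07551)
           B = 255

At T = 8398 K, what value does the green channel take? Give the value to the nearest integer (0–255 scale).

227

t = 8398/100 = 83.98; the t > 66 branch applies.
G = 288.1·(83.98 − 60)^(-0.07551) = 288.1·23.98^(-0.07551) = 288.1·0.78670 = 226.647.
Rounded: 227.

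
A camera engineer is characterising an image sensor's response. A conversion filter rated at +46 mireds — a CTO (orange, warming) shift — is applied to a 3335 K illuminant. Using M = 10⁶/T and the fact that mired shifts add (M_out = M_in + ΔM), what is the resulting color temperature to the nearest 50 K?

M_in = 10⁶/3335 = 299.85 mireds.
M_out = 299.85 + (+46) = 345.85 mireds.
T_out = 10⁶/345.85 = 2891.4 K → 2900 K.

2900 K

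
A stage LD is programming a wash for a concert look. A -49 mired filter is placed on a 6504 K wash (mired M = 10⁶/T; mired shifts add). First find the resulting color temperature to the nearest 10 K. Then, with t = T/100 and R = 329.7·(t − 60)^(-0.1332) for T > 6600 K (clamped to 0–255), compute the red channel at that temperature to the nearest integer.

M_in = 10⁶/6504 = 153.75; M_out = 153.75 + (-49) = 104.75.
T_out = 10⁶/104.75 = 9546.4 K → 9550 K; t = 95.5.
R = 329.7·(95.5 − 60)^(-0.1332) = 329.7·35.5^(-0.1332) = 329.7·0.62160 = 204.941.
Rounded: 205.

205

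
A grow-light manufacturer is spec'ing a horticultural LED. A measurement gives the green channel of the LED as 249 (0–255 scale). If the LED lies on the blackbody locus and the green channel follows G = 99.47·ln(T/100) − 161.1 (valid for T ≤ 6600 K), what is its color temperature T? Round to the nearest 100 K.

ln t = (249 + 161.1) / 99.47 = 4.1229.
t = e^4.1229 = 61.735.
T = 100·t = 6174 K → 6200 K to the nearest 100 K.

6200 K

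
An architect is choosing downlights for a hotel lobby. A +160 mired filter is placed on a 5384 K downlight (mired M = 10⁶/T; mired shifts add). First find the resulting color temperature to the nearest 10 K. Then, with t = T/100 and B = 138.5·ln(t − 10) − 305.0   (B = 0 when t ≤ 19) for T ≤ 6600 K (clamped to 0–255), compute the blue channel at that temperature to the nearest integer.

102

M_in = 10⁶/5384 = 185.74; M_out = 185.74 + (+160) = 345.74.
T_out = 10⁶/345.74 = 2892.4 K → 2890 K; t = 28.9.
B = 138.5·ln(28.9 − 10) − 305.0 = 138.5·ln 18.9 − 305.0 = 138.5·2.9392 − 305.0 = 102.074.
Rounded: 102.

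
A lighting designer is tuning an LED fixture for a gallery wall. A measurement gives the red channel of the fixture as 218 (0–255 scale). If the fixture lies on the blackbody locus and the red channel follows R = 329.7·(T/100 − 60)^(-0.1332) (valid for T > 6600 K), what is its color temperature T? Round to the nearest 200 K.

(t − 60)^(-0.1332) = 218/329.7 = 0.66121.
t − 60 = 0.66121^(1/-0.1332) = 0.66121^(-7.508) = 22.326, so t = 82.326.
T = 100·t = 8233 K → 8200 K to the nearest 200 K.

8200 K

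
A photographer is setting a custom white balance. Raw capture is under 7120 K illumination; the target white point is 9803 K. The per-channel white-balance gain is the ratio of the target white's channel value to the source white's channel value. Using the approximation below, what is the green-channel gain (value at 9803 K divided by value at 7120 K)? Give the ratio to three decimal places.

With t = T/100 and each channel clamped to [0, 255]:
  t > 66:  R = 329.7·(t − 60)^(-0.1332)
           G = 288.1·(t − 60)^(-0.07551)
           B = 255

0.912

At 7120 K (t = 71.2):
  G = 288.1·(71.2 − 60)^(-0.07551) = 288.1·11.2^(-0.07551) = 288.1·0.83325 = 240.058.
At 9803 K (t = 98.03):
  G = 288.1·(98.03 − 60)^(-0.07551) = 288.1·38.03^(-0.07551) = 288.1·0.75977 = 218.891.
Gain = 218.891 / 240.058 = 0.9118 → 0.912.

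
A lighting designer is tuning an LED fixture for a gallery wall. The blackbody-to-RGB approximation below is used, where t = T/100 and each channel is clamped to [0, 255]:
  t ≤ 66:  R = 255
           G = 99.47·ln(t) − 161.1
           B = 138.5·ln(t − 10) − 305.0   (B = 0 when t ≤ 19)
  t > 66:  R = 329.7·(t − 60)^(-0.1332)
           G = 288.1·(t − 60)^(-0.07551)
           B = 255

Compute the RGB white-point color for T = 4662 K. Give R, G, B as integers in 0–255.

t = 4662/100 = 46.62; the t ≤ 66 branch applies.
R = 255 by definition for t ≤ 66.
G = 99.47·ln 46.62 − 161.1 = 99.47·3.8420 − 161.1 = 221.067.
B = 138.5·ln(46.62 − 10) − 305.0 = 138.5·ln 36.62 − 305.0 = 138.5·3.6006 − 305.0 = 193.682.
Rounded: (255, 221, 194).

R=255, G=221, B=194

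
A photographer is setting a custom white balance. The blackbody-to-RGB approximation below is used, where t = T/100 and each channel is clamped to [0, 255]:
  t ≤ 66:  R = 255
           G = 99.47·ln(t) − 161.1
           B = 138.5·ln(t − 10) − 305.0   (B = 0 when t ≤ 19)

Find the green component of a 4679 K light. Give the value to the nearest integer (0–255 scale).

t = 4679/100 = 46.79; the t ≤ 66 branch applies.
G = 99.47·ln 46.79 − 161.1 = 99.47·3.8457 − 161.1 = 221.429.
Rounded: 221.

221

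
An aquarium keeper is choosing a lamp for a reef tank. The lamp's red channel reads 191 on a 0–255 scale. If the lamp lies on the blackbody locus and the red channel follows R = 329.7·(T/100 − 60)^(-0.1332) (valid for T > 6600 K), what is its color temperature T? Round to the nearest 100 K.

(t − 60)^(-0.1332) = 191/329.7 = 0.57931.
t − 60 = 0.57931^(1/-0.1332) = 0.57931^(-7.508) = 60.245, so t = 120.245.
T = 100·t = 12025 K → 12000 K to the nearest 100 K.

12000 K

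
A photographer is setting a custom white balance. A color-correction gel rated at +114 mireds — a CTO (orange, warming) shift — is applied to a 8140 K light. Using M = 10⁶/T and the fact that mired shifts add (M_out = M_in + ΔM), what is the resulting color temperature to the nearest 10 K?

M_in = 10⁶/8140 = 122.85 mireds.
M_out = 122.85 + (+114) = 236.85 mireds.
T_out = 10⁶/236.85 = 4222.1 K → 4220 K.

4220 K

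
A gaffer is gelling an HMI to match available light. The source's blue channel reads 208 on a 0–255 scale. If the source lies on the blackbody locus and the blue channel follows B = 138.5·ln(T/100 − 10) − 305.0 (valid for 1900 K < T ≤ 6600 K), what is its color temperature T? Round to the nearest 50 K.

ln(t − 10) = (208 + 305.0) / 138.5 = 3.7040.
t − 10 = e^3.7040 = 40.608, so t = 50.608.
T = 100·t = 5061 K → 5050 K to the nearest 50 K.

5050 K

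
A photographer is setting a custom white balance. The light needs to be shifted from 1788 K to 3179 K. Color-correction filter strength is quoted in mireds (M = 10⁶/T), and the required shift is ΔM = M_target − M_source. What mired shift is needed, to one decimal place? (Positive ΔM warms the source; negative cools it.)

-244.7 mireds

M_source = 10⁶/1788 = 559.284; M_target = 10⁶/3179 = 314.564.
ΔM = 314.564 − 559.284 = -244.720 → -244.7 mireds, a cooling shift.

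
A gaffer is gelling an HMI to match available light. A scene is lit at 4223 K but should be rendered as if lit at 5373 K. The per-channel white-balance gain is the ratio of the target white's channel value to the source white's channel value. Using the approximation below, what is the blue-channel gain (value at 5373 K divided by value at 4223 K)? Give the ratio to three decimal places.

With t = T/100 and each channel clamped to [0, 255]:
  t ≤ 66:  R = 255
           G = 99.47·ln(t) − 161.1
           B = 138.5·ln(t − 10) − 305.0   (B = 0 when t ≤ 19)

At 4223 K (t = 42.23):
  B = 138.5·ln(42.23 − 10) − 305.0 = 138.5·ln 32.23 − 305.0 = 138.5·3.4729 − 305.0 = 175.996.
At 5373 K (t = 53.73):
  B = 138.5·ln(53.73 − 10) − 305.0 = 138.5·ln 43.73 − 305.0 = 138.5·3.7780 − 305.0 = 218.258.
Gain = 218.258 / 175.996 = 1.2401 → 1.240.

1.240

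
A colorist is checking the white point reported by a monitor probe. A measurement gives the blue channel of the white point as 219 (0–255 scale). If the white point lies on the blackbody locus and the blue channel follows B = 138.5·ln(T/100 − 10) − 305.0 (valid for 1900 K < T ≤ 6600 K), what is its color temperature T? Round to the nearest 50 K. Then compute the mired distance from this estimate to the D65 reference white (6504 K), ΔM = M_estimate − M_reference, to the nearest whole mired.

+31 mireds

ln(t − 10) = (219 + 305.0) / 138.5 = 3.7834.
t − 10 = e^3.7834 = 43.965, so t = 53.965.
T = 100·t = 5396 K → 5400 K to the nearest 50 K.
M_estimate = 10⁶/5400 = 185.19; M_reference = 10⁶/6504 = 153.75.
ΔM = 185.19 − 153.75 = 31.43 → +31 mireds.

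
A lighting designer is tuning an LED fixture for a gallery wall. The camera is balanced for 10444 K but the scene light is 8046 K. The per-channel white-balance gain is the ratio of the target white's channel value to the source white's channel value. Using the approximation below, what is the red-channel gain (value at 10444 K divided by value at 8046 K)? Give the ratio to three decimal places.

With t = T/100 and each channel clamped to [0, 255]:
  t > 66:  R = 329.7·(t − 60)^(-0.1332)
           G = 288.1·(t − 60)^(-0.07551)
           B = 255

0.902

At 8046 K (t = 80.46):
  R = 329.7·(80.46 − 60)^(-0.1332) = 329.7·20.46^(-0.1332) = 329.7·0.66894 = 220.550.
At 10444 K (t = 104.44):
  R = 329.7·(104.44 − 60)^(-0.1332) = 329.7·44.44^(-0.1332) = 329.7·0.60328 = 198.900.
Gain = 198.900 / 220.550 = 0.9018 → 0.902.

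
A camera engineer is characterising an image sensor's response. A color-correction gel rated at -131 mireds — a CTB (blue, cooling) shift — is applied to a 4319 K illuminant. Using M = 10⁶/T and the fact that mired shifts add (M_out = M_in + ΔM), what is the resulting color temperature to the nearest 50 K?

9950 K

M_in = 10⁶/4319 = 231.54 mireds.
M_out = 231.54 + (-131) = 100.54 mireds.
T_out = 10⁶/100.54 = 9946.8 K → 9950 K.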